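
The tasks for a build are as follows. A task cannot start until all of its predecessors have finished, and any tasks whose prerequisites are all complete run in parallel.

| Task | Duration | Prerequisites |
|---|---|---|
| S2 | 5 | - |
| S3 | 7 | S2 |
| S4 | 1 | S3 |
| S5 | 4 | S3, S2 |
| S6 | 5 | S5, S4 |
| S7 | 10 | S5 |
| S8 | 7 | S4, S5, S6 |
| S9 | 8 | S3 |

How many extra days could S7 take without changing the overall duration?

The longest chain is S2→S3→S5→S6→S8 = 5+7+4+5+7 = 28; overall finish 28 days.
Longest path through S7: 26 days (earliest finish 26, latest finish 28).
So S7 can slip 28 − 26 = 2 days.

2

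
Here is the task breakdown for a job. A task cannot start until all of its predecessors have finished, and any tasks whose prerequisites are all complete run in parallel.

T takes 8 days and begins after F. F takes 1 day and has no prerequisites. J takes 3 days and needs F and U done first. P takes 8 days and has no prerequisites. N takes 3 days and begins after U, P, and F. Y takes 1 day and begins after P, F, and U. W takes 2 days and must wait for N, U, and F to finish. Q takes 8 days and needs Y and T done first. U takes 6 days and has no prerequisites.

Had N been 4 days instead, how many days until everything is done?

17

Actual critical path: P→Y→Q = 8+1+8 = 17 ⇒ 17 days.
N is off the critical path — its longest chain is 13 days, giving 4 of slack.
The critical path is still P→Y→Q; finish is now 17 days.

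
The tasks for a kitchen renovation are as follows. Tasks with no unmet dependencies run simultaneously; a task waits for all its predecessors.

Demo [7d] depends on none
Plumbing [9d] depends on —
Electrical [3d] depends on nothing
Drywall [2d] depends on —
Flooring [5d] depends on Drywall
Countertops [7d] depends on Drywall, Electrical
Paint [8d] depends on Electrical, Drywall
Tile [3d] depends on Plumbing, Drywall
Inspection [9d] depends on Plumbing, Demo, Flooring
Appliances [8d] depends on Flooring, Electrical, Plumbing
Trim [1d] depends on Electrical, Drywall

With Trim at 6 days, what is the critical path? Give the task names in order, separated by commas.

Plumbing, Inspection

The binding path is Plumbing→Inspection = 9+9 = 18; finish at 18 days.
Trim has 14 days of float (longest path through it is 4).
No other chain overtakes it, so the finish is 18 days.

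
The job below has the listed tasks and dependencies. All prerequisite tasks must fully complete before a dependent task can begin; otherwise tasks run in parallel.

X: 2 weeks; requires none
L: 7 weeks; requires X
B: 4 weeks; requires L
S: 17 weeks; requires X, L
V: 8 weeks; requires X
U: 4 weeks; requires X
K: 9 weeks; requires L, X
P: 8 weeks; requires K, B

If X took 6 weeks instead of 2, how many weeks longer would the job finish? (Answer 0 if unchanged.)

The binding path is X→L→S = 2+7+17 = 26; finish at 26 weeks.
Since X is critical, the +4 change carries straight to that chain (now 30 weeks).
That remains the longest chain; total 30 weeks.
Change in finish: 30 − 26 = +4 weeks.

4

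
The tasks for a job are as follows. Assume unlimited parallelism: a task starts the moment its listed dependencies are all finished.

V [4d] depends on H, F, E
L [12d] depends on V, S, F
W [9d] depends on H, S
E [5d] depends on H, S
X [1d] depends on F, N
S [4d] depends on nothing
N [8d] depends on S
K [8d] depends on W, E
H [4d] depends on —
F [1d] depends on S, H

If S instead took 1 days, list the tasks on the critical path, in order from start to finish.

H, E, V, L

Baseline: S→E→V→L = 4+5+4+12 = 25 → 25 days.
S is on the critical path; changing it to 1 makes that path 22 days.
The binding chain switches to H→E→V→L = 4+5+4+12 = 25; finish 25 days.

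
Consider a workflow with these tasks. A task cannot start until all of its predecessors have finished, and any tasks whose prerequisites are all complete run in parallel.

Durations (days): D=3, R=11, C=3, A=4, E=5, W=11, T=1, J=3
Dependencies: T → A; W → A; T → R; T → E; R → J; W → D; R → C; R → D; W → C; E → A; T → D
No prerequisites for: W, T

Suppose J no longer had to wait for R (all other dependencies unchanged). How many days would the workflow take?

15

With the dependency in place, W→A = 11+4 = 15 sets the finish at 15 days.
Without R→J, J's earliest start moves from 12 to 0.
New critical path: W→A = 11+4 = 15 ⇒ 15 days.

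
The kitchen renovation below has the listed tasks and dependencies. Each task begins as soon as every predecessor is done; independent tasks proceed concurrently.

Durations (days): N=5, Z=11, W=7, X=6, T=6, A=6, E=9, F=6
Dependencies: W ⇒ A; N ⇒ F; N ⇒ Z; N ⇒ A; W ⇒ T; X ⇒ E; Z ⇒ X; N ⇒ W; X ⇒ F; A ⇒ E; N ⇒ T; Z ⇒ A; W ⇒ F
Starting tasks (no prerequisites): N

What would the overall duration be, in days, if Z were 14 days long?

34

As given, the longest chain is N→Z→X→E = 5+11+6+9 = 31, so the finish is 31 days.
Since Z is critical, the +3 change carries straight to that chain (now 34 days).
The critical path is still N→Z→X→E; finish is now 34 days.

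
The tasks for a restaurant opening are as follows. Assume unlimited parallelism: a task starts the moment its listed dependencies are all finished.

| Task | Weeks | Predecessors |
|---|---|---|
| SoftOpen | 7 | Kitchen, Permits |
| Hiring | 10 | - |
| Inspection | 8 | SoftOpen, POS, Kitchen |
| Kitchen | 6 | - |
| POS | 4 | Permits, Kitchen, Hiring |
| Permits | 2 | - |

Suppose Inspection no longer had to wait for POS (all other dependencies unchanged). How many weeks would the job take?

21

With the dependency in place, Hiring→POS→Inspection = 10+4+8 = 22 sets the finish at 22 weeks.
Without POS→Inspection, Inspection's earliest start moves from 14 to 13.
The longest chain is now Kitchen→SoftOpen→Inspection = 6+7+8 = 21, so the job takes 21 weeks.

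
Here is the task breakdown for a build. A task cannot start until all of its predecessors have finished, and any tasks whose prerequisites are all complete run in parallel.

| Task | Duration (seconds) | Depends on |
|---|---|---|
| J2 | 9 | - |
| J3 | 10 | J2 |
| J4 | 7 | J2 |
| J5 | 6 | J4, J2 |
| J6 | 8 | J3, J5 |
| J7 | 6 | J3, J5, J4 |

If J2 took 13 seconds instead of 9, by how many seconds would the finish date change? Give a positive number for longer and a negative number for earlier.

4

The binding path is J2→J4→J5→J6 = 9+7+6+8 = 30; finish at 30 seconds.
Since J2 is critical, the +4 change carries straight to that chain (now 34 seconds).
The critical path is still J2→J4→J5→J6; finish is now 34 seconds.
Change in finish: 34 − 30 = +4 seconds.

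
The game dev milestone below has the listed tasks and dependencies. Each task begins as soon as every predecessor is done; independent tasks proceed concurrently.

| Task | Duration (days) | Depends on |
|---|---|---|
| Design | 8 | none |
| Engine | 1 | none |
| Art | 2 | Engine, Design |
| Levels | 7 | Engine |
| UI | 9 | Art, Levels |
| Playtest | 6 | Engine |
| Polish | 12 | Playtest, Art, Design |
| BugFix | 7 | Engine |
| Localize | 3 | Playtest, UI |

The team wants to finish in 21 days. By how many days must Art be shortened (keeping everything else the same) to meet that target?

Current finish: 22 days; target: 21.
Art is on every critical path, so each day cut from Art cuts the finish by one (this holds down to a finish of 21).
Need 22 − 21 = 1 day off Art → Art becomes 1 day, finish becomes 21.

1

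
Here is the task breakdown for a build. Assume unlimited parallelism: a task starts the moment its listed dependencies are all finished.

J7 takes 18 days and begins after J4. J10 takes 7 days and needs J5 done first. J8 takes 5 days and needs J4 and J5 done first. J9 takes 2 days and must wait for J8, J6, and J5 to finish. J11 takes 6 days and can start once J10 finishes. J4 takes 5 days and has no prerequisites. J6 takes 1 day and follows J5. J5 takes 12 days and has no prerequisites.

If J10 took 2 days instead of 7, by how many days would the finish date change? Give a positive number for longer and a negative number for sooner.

Baseline: J5→J10→J11 = 12+7+6 = 25 → 25 days.
J10 is on the critical path; changing it to 2 makes that path 20 days.
New critical path: J4→J7 = 5+18 = 23 ⇒ 23 days.
Change in finish: 23 − 25 = -2 days.

-2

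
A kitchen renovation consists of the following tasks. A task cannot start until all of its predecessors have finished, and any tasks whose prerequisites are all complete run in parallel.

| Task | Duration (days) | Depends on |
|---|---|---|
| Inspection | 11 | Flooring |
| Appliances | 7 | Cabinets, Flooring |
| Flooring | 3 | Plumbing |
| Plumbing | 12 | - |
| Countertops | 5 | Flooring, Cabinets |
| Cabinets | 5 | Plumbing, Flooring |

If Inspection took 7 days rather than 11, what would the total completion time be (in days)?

Critical path before the change: Plumbing→Flooring→Cabinets→Appliances = 12+3+5+7 = 27 giving 27 days.
The longest path through Inspection is only 26 days, so Inspection has float 1.
The critical path is still Plumbing→Flooring→Cabinets→Appliances; finish is now 27 days.

27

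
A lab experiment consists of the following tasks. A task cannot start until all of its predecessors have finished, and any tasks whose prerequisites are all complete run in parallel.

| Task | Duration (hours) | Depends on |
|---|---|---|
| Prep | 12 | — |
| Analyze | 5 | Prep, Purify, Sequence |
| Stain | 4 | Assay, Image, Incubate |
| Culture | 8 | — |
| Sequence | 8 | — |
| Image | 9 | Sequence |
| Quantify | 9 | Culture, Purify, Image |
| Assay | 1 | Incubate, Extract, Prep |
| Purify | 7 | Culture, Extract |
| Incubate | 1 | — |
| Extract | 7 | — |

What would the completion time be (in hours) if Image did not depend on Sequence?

Original critical path: Sequence→Image→Quantify = 8+9+9 = 26 ⇒ 26 hours.
Without Sequence→Image, Image's earliest start moves from 8 to 0.
The longest chain is now Culture→Purify→Quantify = 8+7+9 = 24, so the lab experiment takes 24 hours.

24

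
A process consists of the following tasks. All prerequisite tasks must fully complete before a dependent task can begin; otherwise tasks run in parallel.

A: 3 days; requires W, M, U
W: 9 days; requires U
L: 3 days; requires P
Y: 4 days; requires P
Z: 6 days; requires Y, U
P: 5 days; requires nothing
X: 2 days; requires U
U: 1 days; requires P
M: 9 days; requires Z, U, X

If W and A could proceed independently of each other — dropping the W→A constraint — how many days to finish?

27

Original critical path: P→Y→Z→M→A = 5+4+6+9+3 = 27 ⇒ 27 days.
Dropping W→A doesn't change A's earliest start (24); another predecessor still binds.
The longest chain is now P→Y→Z→M→A = 5+4+6+9+3 = 27, so the project takes 27 days.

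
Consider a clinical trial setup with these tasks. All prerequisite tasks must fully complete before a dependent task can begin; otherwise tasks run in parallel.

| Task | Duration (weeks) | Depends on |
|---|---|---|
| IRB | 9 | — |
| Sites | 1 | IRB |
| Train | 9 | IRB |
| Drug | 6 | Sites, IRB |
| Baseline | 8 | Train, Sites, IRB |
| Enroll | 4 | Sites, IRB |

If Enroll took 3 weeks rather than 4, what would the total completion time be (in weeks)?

26

Actual critical path: IRB→Train→Baseline = 9+9+8 = 26 ⇒ 26 weeks.
Enroll has 12 weeks of float (longest path through it is 14).
That remains the longest chain; total 26 weeks.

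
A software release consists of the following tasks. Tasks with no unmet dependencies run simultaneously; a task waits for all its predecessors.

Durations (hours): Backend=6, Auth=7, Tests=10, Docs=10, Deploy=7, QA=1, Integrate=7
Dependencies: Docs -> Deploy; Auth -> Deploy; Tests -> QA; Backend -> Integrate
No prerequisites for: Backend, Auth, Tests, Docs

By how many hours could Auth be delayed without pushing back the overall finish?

Docs→Deploy = 10+7 = 17 sets the makespan at 17 hours.
Auth finishes as early as 7 and must finish by 10.
So Auth can slip 10 − 7 = 3 hours.

3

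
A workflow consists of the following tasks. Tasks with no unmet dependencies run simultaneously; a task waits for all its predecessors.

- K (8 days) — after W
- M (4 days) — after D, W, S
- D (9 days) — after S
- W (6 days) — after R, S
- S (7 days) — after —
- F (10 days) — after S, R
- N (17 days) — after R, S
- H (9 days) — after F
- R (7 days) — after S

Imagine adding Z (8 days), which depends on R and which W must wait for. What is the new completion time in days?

Originally the job takes 33 days.
With Z inserted, W now waits for max(R, S, Z).
New critical path: S→R→Z→W→K = 7+7+8+6+8 = 36 ⇒ 36 days.

36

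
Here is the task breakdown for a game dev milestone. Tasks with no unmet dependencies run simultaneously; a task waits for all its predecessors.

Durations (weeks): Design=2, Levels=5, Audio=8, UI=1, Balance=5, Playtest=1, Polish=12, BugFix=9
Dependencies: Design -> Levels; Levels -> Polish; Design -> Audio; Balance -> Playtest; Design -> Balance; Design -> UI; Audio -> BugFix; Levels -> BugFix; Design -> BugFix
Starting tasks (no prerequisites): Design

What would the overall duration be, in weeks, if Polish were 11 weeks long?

19

The binding path is Design→Levels→Polish = 2+5+12 = 19; finish at 19 weeks.
Since Polish is critical, the -1 change carries straight to that chain (now 18 weeks).
The binding chain switches to Design→Audio→BugFix = 2+8+9 = 19; finish 19 weeks.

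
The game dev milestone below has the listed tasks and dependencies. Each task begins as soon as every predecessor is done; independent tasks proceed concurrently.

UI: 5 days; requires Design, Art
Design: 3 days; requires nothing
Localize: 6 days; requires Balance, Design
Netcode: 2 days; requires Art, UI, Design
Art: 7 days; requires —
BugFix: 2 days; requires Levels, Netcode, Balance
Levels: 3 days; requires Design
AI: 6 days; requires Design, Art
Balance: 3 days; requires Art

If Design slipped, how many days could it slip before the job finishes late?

4

Critical path: Art→UI→Netcode→BugFix = 7+5+2+2 = 16, so the finish is 16 days.
Design finishes as early as 3 and must finish by 7.
Slack of Design = 4 − 0 = 4 days.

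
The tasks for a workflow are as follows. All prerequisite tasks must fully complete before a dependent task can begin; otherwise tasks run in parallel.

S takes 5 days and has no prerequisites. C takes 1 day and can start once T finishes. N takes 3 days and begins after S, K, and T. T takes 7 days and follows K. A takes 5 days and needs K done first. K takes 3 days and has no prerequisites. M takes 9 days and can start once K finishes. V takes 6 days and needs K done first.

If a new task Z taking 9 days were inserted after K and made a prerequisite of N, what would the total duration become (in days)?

15

Originally the job takes 13 days.
With Z inserted, N now waits for max(S, K, T, Z).
New critical path: K→Z→N = 3+9+3 = 15 ⇒ 15 days.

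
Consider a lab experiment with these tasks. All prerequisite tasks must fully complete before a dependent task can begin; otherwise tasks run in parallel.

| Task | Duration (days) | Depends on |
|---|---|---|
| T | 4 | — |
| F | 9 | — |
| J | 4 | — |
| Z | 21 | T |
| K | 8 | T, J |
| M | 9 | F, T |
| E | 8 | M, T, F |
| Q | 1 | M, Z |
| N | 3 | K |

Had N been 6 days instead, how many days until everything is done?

The binding path is T→Z→Q = 4+21+1 = 26; finish at 26 days.
The longest path through N is only 15 days, so N has float 11.
No other chain overtakes it, so the finish is 26 days.

26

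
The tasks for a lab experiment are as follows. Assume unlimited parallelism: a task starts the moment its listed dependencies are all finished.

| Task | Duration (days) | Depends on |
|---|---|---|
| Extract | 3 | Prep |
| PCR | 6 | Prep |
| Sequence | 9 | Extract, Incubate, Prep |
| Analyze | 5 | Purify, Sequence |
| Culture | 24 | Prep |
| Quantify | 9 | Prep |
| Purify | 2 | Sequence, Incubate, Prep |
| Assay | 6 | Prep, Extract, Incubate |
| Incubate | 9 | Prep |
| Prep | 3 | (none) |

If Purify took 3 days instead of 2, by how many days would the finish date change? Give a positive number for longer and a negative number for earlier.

1

Critical path before the change: Prep→Incubate→Sequence→Purify→Analyze = 3+9+9+2+5 = 28 giving 28 days.
Since Purify is critical, the +1 change carries straight to that chain (now 29 days).
The critical path is still Prep→Incubate→Sequence→Purify→Analyze; finish is now 29 days.
Change in finish: 29 − 28 = +1 days.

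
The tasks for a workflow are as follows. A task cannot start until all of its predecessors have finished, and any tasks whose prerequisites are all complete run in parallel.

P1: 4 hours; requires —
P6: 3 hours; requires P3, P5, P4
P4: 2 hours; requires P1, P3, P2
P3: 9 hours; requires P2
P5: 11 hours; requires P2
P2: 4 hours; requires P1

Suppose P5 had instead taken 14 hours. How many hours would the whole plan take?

Actual critical path: P1→P2→P5→P6 = 4+4+11+3 = 22 ⇒ 22 hours.
P5 is on the critical path; changing it to 14 makes that path 25 hours.
That remains the longest chain; total 25 hours.

25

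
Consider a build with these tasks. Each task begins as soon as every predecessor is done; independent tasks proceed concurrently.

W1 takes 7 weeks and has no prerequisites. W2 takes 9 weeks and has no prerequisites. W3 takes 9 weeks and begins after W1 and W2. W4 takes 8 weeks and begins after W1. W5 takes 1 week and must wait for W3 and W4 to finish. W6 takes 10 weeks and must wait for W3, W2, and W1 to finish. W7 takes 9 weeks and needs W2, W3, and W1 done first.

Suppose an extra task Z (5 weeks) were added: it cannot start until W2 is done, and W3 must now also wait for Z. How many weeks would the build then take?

Originally the build takes 28 weeks.
With Z inserted, W3 now waits for max(W1, W2, Z).
New critical path: W2→Z→W3→W6 = 9+5+9+10 = 33 ⇒ 33 weeks.

33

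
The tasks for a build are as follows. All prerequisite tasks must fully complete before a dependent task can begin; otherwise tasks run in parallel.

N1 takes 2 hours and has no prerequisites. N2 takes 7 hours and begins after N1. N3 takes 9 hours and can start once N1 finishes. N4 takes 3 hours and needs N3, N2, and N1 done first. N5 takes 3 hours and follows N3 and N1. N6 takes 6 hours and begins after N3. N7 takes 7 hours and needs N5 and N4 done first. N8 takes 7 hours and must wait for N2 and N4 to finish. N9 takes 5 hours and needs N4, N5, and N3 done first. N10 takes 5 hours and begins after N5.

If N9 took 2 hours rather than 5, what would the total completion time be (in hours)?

21

Critical path before the change: N1→N3→N4→N7 = 2+9+3+7 = 21 giving 21 hours.
N9 is off the critical path — its longest chain is 19 hours, giving 2 of slack.
No other chain overtakes it, so the finish is 21 hours.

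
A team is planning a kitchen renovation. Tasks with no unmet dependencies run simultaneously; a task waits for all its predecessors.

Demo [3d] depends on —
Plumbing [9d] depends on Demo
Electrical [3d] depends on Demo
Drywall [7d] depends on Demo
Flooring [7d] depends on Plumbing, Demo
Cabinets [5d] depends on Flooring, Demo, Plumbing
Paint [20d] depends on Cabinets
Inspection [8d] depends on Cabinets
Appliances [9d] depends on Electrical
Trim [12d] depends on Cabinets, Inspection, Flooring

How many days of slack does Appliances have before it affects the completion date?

29

Critical path: Demo→Plumbing→Flooring→Cabinets→Paint = 3+9+7+5+20 = 44, so the finish is 44 days.
The longest chain containing Appliances totals 15 days.
So Appliances can slip 44 − 15 = 29 days.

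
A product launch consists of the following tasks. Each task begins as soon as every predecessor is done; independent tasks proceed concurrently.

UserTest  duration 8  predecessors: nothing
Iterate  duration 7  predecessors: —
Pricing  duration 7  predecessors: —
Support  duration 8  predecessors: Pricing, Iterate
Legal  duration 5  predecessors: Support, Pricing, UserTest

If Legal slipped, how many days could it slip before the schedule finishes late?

0

The longest chain is Iterate→Support→Legal = 7+8+5 = 20; overall finish 20 days.
Legal finishes as early as 20 and must finish by 20.
Slack of Legal = 15 − 15 = 0 days.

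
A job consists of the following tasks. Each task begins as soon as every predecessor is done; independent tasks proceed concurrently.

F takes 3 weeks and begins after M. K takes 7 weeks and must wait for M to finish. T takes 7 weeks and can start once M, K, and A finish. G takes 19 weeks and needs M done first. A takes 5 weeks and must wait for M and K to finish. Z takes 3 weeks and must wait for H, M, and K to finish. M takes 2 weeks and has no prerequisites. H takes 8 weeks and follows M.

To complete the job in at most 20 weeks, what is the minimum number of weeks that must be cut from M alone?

Current finish: 21 weeks; target: 20.
M is on every critical path, so each week cut from M cuts the finish by one (this holds down to a finish of 20).
Need 21 − 20 = 1 week off M → M becomes 1 week, finish becomes 20.

1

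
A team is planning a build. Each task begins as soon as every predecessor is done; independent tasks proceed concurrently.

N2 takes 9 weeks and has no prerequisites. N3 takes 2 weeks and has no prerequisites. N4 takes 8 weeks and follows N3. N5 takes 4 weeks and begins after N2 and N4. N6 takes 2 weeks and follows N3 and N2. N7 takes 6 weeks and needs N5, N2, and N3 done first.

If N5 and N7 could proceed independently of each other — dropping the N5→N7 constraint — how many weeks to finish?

15

Original critical path: N3→N4→N5→N7 = 2+8+4+6 = 20 ⇒ 20 weeks.
Without N5→N7, N7's earliest start moves from 14 to 9.
New critical path: N2→N7 = 9+6 = 15 ⇒ 15 weeks.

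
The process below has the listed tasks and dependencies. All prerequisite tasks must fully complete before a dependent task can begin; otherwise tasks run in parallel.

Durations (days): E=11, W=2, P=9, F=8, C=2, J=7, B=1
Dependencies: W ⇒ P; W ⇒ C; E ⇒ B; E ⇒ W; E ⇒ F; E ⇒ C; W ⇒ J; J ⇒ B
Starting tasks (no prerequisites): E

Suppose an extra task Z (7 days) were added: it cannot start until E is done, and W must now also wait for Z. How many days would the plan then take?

Originally the plan takes 22 days.
With Z inserted, W now waits for max(E, Z).
New critical path: E→Z→W→P = 11+7+2+9 = 29 ⇒ 29 days.

29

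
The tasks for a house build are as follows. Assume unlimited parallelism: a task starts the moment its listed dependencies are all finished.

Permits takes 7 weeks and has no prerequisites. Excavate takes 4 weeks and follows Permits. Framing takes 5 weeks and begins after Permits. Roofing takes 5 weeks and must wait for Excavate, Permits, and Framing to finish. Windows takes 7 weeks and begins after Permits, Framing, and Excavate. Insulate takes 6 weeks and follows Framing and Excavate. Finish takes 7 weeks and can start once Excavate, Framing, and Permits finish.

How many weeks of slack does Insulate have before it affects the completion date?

1

Critical path: Permits→Framing→Windows = 7+5+7 = 19, so the finish is 19 weeks.
Insulate finishes as early as 18 and must finish by 19.
Float = 19 − 18 = 1.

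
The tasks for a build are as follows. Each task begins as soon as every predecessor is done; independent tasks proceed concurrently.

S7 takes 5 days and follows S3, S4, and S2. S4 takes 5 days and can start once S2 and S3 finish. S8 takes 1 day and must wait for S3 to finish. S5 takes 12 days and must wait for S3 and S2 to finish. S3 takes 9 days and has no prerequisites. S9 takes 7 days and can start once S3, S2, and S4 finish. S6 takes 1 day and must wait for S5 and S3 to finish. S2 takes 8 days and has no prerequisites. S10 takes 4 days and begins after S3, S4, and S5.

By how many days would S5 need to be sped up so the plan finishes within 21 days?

4

Current finish: 25 days; target: 21.
S5 is on every critical path, so each day cut from S5 cuts the finish by one (this holds down to a finish of 21).
Need 25 − 21 = 4 days off S5 → S5 becomes 8 days, finish becomes 21.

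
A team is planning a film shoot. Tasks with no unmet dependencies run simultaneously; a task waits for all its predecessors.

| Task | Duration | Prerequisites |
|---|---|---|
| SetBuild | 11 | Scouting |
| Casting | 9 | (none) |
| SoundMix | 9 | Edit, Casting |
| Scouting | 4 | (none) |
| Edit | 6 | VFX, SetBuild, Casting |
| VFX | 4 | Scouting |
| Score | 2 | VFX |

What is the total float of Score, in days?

20

The longest chain is Scouting→SetBuild→Edit→SoundMix = 4+11+6+9 = 30; overall finish 30 days.
The longest chain containing Score totals 10 days.
Float = 30 − 10 = 20.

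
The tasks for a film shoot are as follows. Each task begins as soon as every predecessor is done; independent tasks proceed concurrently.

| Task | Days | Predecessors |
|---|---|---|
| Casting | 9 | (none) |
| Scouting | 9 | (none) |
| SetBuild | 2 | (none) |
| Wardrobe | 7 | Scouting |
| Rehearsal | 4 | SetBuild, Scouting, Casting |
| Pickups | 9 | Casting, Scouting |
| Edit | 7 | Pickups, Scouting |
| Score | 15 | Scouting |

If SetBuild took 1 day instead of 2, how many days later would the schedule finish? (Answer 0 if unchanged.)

As given, the longest chain is Casting→Pickups→Edit = 9+9+7 = 25, so the finish is 25 days.
SetBuild has 19 days of float (longest path through it is 6).
No other chain overtakes it, so the finish is 25 days.
Change in finish: 25 − 25 = +0 days.

0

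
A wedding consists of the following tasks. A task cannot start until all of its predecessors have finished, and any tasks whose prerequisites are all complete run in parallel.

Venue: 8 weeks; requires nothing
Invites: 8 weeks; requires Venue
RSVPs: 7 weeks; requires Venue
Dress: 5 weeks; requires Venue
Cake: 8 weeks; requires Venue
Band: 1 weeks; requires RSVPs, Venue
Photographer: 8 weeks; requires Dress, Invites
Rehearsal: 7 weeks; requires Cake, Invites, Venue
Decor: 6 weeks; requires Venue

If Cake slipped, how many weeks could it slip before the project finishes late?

1

Venue→Invites→Photographer = 8+8+8 = 24 sets the makespan at 24 weeks.
Cake finishes as early as 16 and must finish by 17.
Slack of Cake = 9 − 8 = 1 week.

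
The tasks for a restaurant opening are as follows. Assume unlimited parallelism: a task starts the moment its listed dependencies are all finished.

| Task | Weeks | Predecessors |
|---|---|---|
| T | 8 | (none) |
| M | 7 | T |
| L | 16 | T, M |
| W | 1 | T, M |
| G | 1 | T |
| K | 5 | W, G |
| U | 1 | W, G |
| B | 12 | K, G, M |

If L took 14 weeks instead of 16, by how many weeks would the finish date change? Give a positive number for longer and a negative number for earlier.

0

Baseline: T→M→W→K→B = 8+7+1+5+12 = 33 → 33 weeks.
L has 2 weeks of float (longest path through it is 31).
That remains the longest chain; total 33 weeks.
Change in finish: 33 − 33 = +0 weeks.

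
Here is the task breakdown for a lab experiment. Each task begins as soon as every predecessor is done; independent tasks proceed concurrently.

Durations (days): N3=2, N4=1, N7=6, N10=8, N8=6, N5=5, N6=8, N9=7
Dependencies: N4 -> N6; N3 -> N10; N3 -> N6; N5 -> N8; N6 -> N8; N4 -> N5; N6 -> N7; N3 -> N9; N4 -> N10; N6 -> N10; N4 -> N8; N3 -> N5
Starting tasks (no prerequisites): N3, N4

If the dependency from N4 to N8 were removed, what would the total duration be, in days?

Original critical path: N3→N6→N10 = 2+8+8 = 18 ⇒ 18 days.
Dropping N4→N8 doesn't change N8's earliest start (10); another predecessor still binds.
New critical path: N3→N6→N10 = 2+8+8 = 18 ⇒ 18 days.

18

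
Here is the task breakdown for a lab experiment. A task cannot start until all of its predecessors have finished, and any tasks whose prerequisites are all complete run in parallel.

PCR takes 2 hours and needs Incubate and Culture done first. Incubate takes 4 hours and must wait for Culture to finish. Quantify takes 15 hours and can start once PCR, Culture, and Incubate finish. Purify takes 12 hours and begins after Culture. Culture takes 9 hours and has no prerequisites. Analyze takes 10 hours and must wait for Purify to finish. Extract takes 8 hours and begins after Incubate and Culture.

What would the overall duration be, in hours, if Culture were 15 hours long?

Critical path before the change: Culture→Purify→Analyze = 9+12+10 = 31 giving 31 hours.
Culture is on the critical path; changing it to 15 makes that path 37 hours.
No other chain overtakes it, so the finish is 37 hours.

37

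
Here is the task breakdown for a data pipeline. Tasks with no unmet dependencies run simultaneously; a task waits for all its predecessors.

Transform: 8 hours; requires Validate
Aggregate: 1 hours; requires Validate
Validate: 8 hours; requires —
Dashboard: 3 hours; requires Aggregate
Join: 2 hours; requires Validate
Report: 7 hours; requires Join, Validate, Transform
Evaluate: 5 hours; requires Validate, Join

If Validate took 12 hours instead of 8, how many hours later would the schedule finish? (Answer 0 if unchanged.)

The binding path is Validate→Transform→Report = 8+8+7 = 23; finish at 23 hours.
Validate is on the critical path; changing it to 12 makes that path 27 hours.
The critical path is still Validate→Transform→Report; finish is now 27 hours.
Change in finish: 27 − 23 = +4 hours.

4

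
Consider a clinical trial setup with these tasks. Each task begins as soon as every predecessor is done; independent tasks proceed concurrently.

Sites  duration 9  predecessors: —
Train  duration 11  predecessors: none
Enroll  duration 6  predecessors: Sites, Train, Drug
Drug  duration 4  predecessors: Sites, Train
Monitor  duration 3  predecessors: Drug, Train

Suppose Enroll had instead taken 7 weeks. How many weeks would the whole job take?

22

As given, the longest chain is Train→Drug→Enroll = 11+4+6 = 21, so the finish is 21 weeks.
Since Enroll is critical, the +1 change carries straight to that chain (now 22 weeks).
No other chain overtakes it, so the finish is 22 weeks.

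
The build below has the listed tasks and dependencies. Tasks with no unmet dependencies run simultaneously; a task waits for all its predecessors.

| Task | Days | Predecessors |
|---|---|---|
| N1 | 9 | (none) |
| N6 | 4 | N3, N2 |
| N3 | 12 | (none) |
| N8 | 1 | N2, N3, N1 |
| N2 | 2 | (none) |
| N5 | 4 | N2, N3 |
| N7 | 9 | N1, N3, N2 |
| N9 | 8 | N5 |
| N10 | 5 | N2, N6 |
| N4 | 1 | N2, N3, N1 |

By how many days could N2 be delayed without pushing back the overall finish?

N3→N5→N9 = 12+4+8 = 24 sets the makespan at 24 days.
The longest chain containing N2 totals 14 days.
Float = 24 − 14 = 10.

10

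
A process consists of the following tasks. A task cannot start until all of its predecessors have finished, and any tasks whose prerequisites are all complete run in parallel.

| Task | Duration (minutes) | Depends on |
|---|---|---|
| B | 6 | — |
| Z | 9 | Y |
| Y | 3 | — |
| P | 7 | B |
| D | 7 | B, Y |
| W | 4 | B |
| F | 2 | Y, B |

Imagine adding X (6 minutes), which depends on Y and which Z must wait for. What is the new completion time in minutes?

Originally the plan takes 13 minutes.
With X inserted, Z now waits for max(Y, X).
New critical path: Y→X→Z = 3+6+9 = 18 ⇒ 18 minutes.

18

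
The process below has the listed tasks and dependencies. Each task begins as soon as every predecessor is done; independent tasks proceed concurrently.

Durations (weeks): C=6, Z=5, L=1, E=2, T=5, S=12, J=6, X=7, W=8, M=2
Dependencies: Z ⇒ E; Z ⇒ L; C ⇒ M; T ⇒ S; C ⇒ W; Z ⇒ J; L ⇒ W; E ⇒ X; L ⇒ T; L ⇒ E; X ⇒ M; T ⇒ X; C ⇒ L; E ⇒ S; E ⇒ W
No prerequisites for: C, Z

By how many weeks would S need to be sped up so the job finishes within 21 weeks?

Current finish: 24 weeks; target: 21.
S is on every critical path, so each week cut from S cuts the finish by one (this holds down to a finish of 21).
Need 24 − 21 = 3 weeks off S → S becomes 9 weeks, finish becomes 21.

3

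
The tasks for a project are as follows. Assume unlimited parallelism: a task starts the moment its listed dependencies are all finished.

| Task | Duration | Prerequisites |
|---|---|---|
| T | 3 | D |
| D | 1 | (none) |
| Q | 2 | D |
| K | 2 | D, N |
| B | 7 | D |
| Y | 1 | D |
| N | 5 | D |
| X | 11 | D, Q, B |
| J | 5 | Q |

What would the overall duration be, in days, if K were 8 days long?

Baseline: D→B→X = 1+7+11 = 19 → 19 days.
The longest path through K is only 8 days, so K has float 11.
That remains the longest chain; total 19 days.

19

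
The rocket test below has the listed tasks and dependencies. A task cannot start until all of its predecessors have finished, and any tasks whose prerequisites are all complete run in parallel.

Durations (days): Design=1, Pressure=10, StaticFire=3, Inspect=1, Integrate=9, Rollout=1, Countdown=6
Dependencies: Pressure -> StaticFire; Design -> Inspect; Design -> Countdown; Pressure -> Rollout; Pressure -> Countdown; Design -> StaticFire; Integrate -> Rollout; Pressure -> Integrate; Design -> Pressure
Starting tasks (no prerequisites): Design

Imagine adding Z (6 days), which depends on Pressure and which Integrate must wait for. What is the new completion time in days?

Originally the plan takes 21 days.
With Z inserted, Integrate now waits for max(Pressure, Z).
New critical path: Design→Pressure→Z→Integrate→Rollout = 1+10+6+9+1 = 27 ⇒ 27 days.

27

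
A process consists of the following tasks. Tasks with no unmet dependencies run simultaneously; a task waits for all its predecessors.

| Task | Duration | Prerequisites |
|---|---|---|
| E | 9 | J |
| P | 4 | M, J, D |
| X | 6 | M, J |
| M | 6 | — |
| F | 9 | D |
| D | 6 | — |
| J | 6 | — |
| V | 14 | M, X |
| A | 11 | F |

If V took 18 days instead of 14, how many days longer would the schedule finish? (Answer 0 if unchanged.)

4

As given, the longest chain is J→X→V = 6+6+14 = 26, so the finish is 26 days.
Since V is critical, the +4 change carries straight to that chain (now 30 days).
That remains the longest chain; total 30 days.
Change in finish: 30 − 26 = +4 days.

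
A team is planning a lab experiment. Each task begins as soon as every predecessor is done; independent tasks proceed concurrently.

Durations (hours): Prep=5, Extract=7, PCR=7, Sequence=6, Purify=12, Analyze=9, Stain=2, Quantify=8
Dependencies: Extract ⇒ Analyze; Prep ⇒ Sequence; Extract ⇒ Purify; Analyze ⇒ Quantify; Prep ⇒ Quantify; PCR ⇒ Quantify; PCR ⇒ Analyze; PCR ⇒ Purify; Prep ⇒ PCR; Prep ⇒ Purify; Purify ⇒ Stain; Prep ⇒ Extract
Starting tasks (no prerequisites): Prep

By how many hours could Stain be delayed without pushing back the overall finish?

3

Critical path: Prep→Extract→Analyze→Quantify = 5+7+9+8 = 29, so the finish is 29 hours.
The longest chain containing Stain totals 26 hours.
Slack of Stain = 27 − 24 = 3 hours.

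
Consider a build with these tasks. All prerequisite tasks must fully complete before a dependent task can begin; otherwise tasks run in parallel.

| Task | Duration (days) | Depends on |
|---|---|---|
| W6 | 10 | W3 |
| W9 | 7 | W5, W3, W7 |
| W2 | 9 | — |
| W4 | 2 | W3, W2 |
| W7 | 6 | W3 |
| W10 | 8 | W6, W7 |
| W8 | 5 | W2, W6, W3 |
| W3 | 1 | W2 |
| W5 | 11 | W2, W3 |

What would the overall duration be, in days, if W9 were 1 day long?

28

Baseline: W2→W3→W5→W9 = 9+1+11+7 = 28 → 28 days.
W9 lies on that path, so at 1 day the path becomes 22 days.
Now W2→W3→W6→W10 = 9+1+10+8 = 28 is longest, so the finish becomes 28 days.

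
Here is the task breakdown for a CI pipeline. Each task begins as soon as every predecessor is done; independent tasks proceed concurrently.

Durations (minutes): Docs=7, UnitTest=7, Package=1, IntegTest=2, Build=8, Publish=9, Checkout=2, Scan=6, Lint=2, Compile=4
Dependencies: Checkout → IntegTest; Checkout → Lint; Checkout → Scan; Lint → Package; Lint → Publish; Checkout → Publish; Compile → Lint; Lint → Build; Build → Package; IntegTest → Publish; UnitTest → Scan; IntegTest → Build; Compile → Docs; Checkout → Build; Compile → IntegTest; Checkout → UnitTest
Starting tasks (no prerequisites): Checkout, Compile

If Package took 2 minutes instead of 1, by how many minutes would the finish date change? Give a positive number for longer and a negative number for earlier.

Baseline: Compile→Lint→Build→Package = 4+2+8+1 = 15 → 15 minutes.
Package is on the critical path; changing it to 2 makes that path 16 minutes.
No other chain overtakes it, so the finish is 16 minutes.
Change in finish: 16 − 15 = +1 minutes.

1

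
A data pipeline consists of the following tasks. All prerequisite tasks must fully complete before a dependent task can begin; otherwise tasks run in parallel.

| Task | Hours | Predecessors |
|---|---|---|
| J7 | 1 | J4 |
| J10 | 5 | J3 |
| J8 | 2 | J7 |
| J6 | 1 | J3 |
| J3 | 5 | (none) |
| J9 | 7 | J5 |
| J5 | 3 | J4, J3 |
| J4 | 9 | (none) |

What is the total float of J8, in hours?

J4→J5→J9 = 9+3+7 = 19 sets the makespan at 19 hours.
J8 finishes as early as 12 and must finish by 19.
So J8 can slip 19 − 12 = 7 hours.

7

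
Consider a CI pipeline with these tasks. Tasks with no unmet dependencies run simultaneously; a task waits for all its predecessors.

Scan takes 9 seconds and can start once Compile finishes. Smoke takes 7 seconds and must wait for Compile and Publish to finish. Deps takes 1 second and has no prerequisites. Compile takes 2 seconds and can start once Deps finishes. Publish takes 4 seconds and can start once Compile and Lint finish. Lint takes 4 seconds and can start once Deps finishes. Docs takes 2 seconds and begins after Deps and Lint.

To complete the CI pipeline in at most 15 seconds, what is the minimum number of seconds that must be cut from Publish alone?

Current finish: 16 seconds; target: 15.
Publish is on every critical path, so each second cut from Publish cuts the finish by one (this holds down to a finish of 13).
Need 16 − 15 = 1 second off Publish → Publish becomes 3 seconds, finish becomes 15.

1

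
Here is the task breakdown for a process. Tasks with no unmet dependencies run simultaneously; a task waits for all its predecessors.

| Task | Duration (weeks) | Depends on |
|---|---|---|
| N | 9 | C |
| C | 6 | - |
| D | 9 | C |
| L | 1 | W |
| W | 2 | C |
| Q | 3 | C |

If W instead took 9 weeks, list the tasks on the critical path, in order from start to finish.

C, W, L

Actual critical path: C→N = 6+9 = 15 ⇒ 15 weeks.
W is off the critical path — its longest chain is 9 weeks, giving 6 of slack.
New critical path: C→W→L = 6+9+1 = 16 ⇒ 16 weeks.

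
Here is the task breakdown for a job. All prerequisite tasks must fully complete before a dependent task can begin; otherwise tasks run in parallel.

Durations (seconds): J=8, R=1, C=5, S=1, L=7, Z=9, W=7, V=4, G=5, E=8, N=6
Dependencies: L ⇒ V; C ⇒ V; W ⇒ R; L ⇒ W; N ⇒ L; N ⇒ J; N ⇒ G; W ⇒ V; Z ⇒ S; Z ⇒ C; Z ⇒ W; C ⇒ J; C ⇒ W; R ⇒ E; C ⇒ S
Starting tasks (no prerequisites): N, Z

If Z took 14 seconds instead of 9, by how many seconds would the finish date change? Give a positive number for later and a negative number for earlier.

5

The binding path is Z→C→W→R→E = 9+5+7+1+8 = 30; finish at 30 seconds.
Since Z is critical, the +5 change carries straight to that chain (now 35 seconds).
No other chain overtakes it, so the finish is 35 seconds.
Change in finish: 35 − 30 = +5 seconds.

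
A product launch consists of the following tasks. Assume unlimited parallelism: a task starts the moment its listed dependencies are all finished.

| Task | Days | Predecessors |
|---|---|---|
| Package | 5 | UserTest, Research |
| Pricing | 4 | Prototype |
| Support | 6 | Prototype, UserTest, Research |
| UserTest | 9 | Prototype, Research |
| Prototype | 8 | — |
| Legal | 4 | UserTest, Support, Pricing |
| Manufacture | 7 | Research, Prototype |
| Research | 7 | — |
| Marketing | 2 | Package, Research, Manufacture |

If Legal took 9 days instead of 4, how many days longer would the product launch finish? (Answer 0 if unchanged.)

5

Actual critical path: Prototype→UserTest→Support→Legal = 8+9+6+4 = 27 ⇒ 27 days.
Legal is on the critical path; changing it to 9 makes that path 32 days.
That remains the longest chain; total 32 days.
Change in finish: 32 − 27 = +5 days.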